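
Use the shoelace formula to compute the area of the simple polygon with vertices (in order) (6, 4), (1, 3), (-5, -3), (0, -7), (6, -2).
Area = 139/2

Shoelace formula: Area = (1/2) |Σ_i (x_i · y_{i+1} − x_{i+1} · y_i)| (indices mod n). Compute each cross term:
  (6)(3) − (1)(4) = 14
  (1)(-3) − (-5)(3) = 12
  (-5)(-7) − (0)(-3) = 35
  (0)(-2) − (6)(-7) = 42
  (6)(4) − (6)(-2) = 36
Sum = 139, so (signed) Area = 139/2 = 139/2, |Area| = 139/2.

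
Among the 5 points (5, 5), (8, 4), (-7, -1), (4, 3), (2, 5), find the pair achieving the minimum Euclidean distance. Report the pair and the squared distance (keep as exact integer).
Pair = ((5, 5), (4, 3)); squared distance = 5

Compute all C(5, 2) = 10 pairwise squared distances (x_i − x_j)² + (y_i − y_j)². The minimum is 5, attained by the pair ((5, 5), (4, 3)).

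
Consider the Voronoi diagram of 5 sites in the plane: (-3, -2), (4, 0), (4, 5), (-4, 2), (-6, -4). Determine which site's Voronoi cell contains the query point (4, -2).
Nearest site = (4, 0)

The Voronoi cell of site s contains exactly those query points closer to s than to any other site. Compute squared distances from q = (4, -2) to each site:
  (4 − 4)² + (0 − -2)² = 4
  (-3 − 4)² + (-2 − -2)² = 49
  (4 − 4)² + (5 − -2)² = 49
  (-4 − 4)² + (2 − -2)² = 80
  (-6 − 4)² + (-4 − -2)² = 104
Minimum is attained by (4, 0), so q lies in its Voronoi cell.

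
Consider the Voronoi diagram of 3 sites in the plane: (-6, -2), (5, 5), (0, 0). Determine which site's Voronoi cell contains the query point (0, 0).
Nearest site = (0, 0)

The Voronoi cell of site s contains exactly those query points closer to s than to any other site. Compute squared distances from q = (0, 0) to each site:
  (0 − 0)² + (0 − 0)² = 0
  (-6 − 0)² + (-2 − 0)² = 40
  (5 − 0)² + (5 − 0)² = 50
Minimum is attained by (0, 0), so q lies in its Voronoi cell.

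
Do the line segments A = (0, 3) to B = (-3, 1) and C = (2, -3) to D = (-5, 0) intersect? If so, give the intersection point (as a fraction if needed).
No (intersection of containing lines falls outside at least one segment)

Parametrize and solve: t = 36/23, s = 22/23. At least one of these is outside [0, 1], so the segments do not intersect.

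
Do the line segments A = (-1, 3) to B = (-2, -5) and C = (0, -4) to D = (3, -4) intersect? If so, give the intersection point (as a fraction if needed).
No (intersection of containing lines falls outside at least one segment)

Parametrize and solve: t = 7/8, s = -5/8. At least one of these is outside [0, 1], so the segments do not intersect.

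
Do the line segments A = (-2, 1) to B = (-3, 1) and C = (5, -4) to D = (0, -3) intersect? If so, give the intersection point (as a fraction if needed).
No (intersection of containing lines falls outside at least one segment)

Parametrize and solve: t = 18, s = 5. At least one of these is outside [0, 1], so the segments do not intersect.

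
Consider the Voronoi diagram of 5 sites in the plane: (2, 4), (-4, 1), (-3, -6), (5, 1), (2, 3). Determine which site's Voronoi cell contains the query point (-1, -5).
Nearest site = (-3, -6)

The Voronoi cell of site s contains exactly those query points closer to s than to any other site. Compute squared distances from q = (-1, -5) to each site:
  (-3 − -1)² + (-6 − -5)² = 5
  (-4 − -1)² + (1 − -5)² = 45
  (5 − -1)² + (1 − -5)² = 72
  (2 − -1)² + (3 − -5)² = 73
  (2 − -1)² + (4 − -5)² = 90
Minimum is attained by (-3, -6), so q lies in its Voronoi cell.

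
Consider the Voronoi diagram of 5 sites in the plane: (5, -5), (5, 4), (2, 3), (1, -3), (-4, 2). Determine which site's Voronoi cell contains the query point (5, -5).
Nearest site = (5, -5)

The Voronoi cell of site s contains exactly those query points closer to s than to any other site. Compute squared distances from q = (5, -5) to each site:
  (5 − 5)² + (-5 − -5)² = 0
  (1 − 5)² + (-3 − -5)² = 20
  (2 − 5)² + (3 − -5)² = 73
  (5 − 5)² + (4 − -5)² = 81
  (-4 − 5)² + (2 − -5)² = 130
Minimum is attained by (5, -5), so q lies in its Voronoi cell.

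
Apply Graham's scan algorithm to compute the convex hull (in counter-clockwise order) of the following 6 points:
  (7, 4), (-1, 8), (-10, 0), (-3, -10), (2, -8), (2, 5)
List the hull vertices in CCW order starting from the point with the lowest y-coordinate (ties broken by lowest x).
Hull (CCW) = [(-3, -10), (2, -8), (7, 4), (-1, 8), (-10, 0)]

Graham scan procedure:
  1. Find the pivot p₀ = point with lowest y (tie → lowest x): (-3, -10).
  2. Sort the remaining points by polar angle around p₀.
  3. Walk through sorted points, maintaining a stack; pop the top while the last three entries make a non-left turn (cross product ≤ 0).
  4. Final stack is the convex hull in CCW order: (-3, -10), (2, -8), (7, 4), (-1, 8), (-10, 0).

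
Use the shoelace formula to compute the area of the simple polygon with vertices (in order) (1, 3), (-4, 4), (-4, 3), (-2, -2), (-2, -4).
Area = 18

Shoelace formula: Area = (1/2) |Σ_i (x_i · y_{i+1} − x_{i+1} · y_i)| (indices mod n). Compute each cross term:
  (1)(4) − (-4)(3) = 16
  (-4)(3) − (-4)(4) = 4
  (-4)(-2) − (-2)(3) = 14
  (-2)(-4) − (-2)(-2) = 4
  (-2)(3) − (1)(-4) = -2
Sum = 36, so (signed) Area = 36/2 = 18, |Area| = 18.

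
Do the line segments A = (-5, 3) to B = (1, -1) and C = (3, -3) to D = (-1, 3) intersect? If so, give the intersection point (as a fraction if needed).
No (intersection of containing lines falls outside at least one segment)

Parametrize and solve: t = 6/5, s = 1/5. At least one of these is outside [0, 1], so the segments do not intersect.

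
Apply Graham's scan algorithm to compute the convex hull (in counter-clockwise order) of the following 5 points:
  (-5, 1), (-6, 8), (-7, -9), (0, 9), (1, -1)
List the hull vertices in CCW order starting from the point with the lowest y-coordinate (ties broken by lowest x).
Hull (CCW) = [(-7, -9), (1, -1), (0, 9), (-6, 8)]

Graham scan procedure:
  1. Find the pivot p₀ = point with lowest y (tie → lowest x): (-7, -9).
  2. Sort the remaining points by polar angle around p₀.
  3. Walk through sorted points, maintaining a stack; pop the top while the last three entries make a non-left turn (cross product ≤ 0).
  4. Final stack is the convex hull in CCW order: (-7, -9), (1, -1), (0, 9), (-6, 8).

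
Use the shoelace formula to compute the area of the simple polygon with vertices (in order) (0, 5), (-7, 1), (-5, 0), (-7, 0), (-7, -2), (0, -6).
Area = 48

Shoelace formula: Area = (1/2) |Σ_i (x_i · y_{i+1} − x_{i+1} · y_i)| (indices mod n). Compute each cross term:
  (0)(1) − (-7)(5) = 35
  (-7)(0) − (-5)(1) = 5
  (-5)(0) − (-7)(0) = 0
  (-7)(-2) − (-7)(0) = 14
  (-7)(-6) − (0)(-2) = 42
  (0)(5) − (0)(-6) = 0
Sum = 96, so (signed) Area = 96/2 = 48, |Area| = 48.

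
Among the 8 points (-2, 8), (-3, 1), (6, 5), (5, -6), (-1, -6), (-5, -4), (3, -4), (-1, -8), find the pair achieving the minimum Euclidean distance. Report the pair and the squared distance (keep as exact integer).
Pair = ((-1, -6), (-1, -8)); squared distance = 4

Compute all C(8, 2) = 28 pairwise squared distances (x_i − x_j)² + (y_i − y_j)². The minimum is 4, attained by the pair ((-1, -6), (-1, -8)).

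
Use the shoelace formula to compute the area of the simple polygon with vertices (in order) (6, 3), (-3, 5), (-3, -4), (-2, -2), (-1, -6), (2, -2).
Area = 53

Shoelace formula: Area = (1/2) |Σ_i (x_i · y_{i+1} − x_{i+1} · y_i)| (indices mod n). Compute each cross term:
  (6)(5) − (-3)(3) = 39
  (-3)(-4) − (-3)(5) = 27
  (-3)(-2) − (-2)(-4) = -2
  (-2)(-6) − (-1)(-2) = 10
  (-1)(-2) − (2)(-6) = 14
  (2)(3) − (6)(-2) = 18
Sum = 106, so (signed) Area = 106/2 = 53, |Area| = 53.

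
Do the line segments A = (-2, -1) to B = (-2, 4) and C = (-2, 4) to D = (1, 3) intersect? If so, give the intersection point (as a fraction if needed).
Yes; intersection at (-2, 4) (t = 1 on AB, s = 0 on CD)

Parametrize AB as A + t(B − A) = (-2 + 0 t, -1 + 5 t) and CD as C + s(D − C) = (-2 + 3 s, 4 + -1 s). Solve the linear system for (t, s). Determinant = 15 ≠ 0, so a unique intersection of the containing lines exists. Solution: t = 1, s = 0 — both in [0, 1], so the segments cross. Intersection point: (-2, 4).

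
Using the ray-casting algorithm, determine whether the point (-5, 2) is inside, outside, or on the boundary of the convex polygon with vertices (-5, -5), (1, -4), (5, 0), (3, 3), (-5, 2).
The point (-5, 2) lies on the polygon boundary

Boundary check: the query satisfies the collinearity and bounding-box conditions for some polygon edge, so it lies exactly on the boundary.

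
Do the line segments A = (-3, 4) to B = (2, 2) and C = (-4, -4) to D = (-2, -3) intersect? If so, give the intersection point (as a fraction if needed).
No (intersection of containing lines falls outside at least one segment)

Parametrize and solve: t = 5/3, s = 14/3. At least one of these is outside [0, 1], so the segments do not intersect.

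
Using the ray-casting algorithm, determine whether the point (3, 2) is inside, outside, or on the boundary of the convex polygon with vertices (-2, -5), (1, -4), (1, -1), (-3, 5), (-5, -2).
The point (3, 2) lies strictly outside the polygon

Cast a horizontal ray to the right from the query point and count how many polygon edges it crosses (each edge strictly once or zero times, handled with the usual half-open convention). 
Parity of crossings → even ⇒ outside.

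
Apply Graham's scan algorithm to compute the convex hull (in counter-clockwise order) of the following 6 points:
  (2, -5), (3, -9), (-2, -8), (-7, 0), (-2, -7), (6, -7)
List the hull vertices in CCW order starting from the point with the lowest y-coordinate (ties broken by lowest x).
Hull (CCW) = [(3, -9), (6, -7), (-7, 0), (-2, -8)]

Graham scan procedure:
  1. Find the pivot p₀ = point with lowest y (tie → lowest x): (3, -9).
  2. Sort the remaining points by polar angle around p₀.
  3. Walk through sorted points, maintaining a stack; pop the top while the last three entries make a non-left turn (cross product ≤ 0).
  4. Final stack is the convex hull in CCW order: (3, -9), (6, -7), (-7, 0), (-2, -8).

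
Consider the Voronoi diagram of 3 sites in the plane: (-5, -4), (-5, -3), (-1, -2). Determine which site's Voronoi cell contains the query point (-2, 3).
Nearest site = (-1, -2)

The Voronoi cell of site s contains exactly those query points closer to s than to any other site. Compute squared distances from q = (-2, 3) to each site:
  (-1 − -2)² + (-2 − 3)² = 26
  (-5 − -2)² + (-3 − 3)² = 45
  (-5 − -2)² + (-4 − 3)² = 58
Minimum is attained by (-1, -2), so q lies in its Voronoi cell.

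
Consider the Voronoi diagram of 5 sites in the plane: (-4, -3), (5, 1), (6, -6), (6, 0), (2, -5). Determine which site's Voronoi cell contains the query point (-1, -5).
Nearest site = (2, -5)

The Voronoi cell of site s contains exactly those query points closer to s than to any other site. Compute squared distances from q = (-1, -5) to each site:
  (2 − -1)² + (-5 − -5)² = 9
  (-4 − -1)² + (-3 − -5)² = 13
  (6 − -1)² + (-6 − -5)² = 50
  (5 − -1)² + (1 − -5)² = 72
  (6 − -1)² + (0 − -5)² = 74
Minimum is attained by (2, -5), so q lies in its Voronoi cell.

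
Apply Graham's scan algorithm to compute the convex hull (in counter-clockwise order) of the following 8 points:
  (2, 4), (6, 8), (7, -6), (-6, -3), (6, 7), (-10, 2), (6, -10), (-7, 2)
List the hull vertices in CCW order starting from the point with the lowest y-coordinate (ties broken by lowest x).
Hull (CCW) = [(6, -10), (7, -6), (6, 8), (-10, 2), (-6, -3)]

Graham scan procedure:
  1. Find the pivot p₀ = point with lowest y (tie → lowest x): (6, -10).
  2. Sort the remaining points by polar angle around p₀.
  3. Walk through sorted points, maintaining a stack; pop the top while the last three entries make a non-left turn (cross product ≤ 0).
  4. Final stack is the convex hull in CCW order: (6, -10), (7, -6), (6, 8), (-10, 2), (-6, -3).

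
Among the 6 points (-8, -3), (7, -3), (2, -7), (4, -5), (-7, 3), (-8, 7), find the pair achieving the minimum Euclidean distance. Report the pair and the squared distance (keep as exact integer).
Pair = ((2, -7), (4, -5)); squared distance = 8

Compute all C(6, 2) = 15 pairwise squared distances (x_i − x_j)² + (y_i − y_j)². The minimum is 8, attained by the pair ((2, -7), (4, -5)).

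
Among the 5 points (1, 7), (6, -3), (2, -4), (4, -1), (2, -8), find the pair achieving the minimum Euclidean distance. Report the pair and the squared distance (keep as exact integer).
Pair = ((6, -3), (4, -1)); squared distance = 8

Compute all C(5, 2) = 10 pairwise squared distances (x_i − x_j)² + (y_i − y_j)². The minimum is 8, attained by the pair ((6, -3), (4, -1)).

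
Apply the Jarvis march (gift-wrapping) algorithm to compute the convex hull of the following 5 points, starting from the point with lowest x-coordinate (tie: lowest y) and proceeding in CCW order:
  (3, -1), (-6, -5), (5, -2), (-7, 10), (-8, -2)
Hull (CCW) = [(-8, -2), (-6, -5), (5, -2), (-7, 10)]

Jarvis march: at each step, from the current hull vertex p, select the next vertex q as the point such that every other point lies strictly to the left of (or on) the directed line p → q. (Equivalently: for every other point r, the cross product (q − p) × (r − p) ≥ 0.)
Starting point (lowest x, tie lowest y): (-8, -2). Wrap until returning to start. Resulting hull: (-8, -2), (-6, -5), (5, -2), (-7, 10).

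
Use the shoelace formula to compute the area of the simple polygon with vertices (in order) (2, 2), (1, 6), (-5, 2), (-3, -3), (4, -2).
Area = 93/2

Shoelace formula: Area = (1/2) |Σ_i (x_i · y_{i+1} − x_{i+1} · y_i)| (indices mod n). Compute each cross term:
  (2)(6) − (1)(2) = 10
  (1)(2) − (-5)(6) = 32
  (-5)(-3) − (-3)(2) = 21
  (-3)(-2) − (4)(-3) = 18
  (4)(2) − (2)(-2) = 12
Sum = 93, so (signed) Area = 93/2 = 93/2, |Area| = 93/2.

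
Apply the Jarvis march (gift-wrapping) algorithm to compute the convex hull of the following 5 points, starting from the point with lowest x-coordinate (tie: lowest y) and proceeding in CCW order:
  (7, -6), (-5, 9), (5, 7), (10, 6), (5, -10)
Hull (CCW) = [(-5, 9), (5, -10), (7, -6), (10, 6)]

Jarvis march: at each step, from the current hull vertex p, select the next vertex q as the point such that every other point lies strictly to the left of (or on) the directed line p → q. (Equivalently: for every other point r, the cross product (q − p) × (r − p) ≥ 0.)
Starting point (lowest x, tie lowest y): (-5, 9). Wrap until returning to start. Resulting hull: (-5, 9), (5, -10), (7, -6), (10, 6).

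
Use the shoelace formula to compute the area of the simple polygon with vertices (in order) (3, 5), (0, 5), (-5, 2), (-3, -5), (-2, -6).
Area = 87/2

Shoelace formula: Area = (1/2) |Σ_i (x_i · y_{i+1} − x_{i+1} · y_i)| (indices mod n). Compute each cross term:
  (3)(5) − (0)(5) = 15
  (0)(2) − (-5)(5) = 25
  (-5)(-5) − (-3)(2) = 31
  (-3)(-6) − (-2)(-5) = 8
  (-2)(5) − (3)(-6) = 8
Sum = 87, so (signed) Area = 87/2 = 87/2, |Area| = 87/2.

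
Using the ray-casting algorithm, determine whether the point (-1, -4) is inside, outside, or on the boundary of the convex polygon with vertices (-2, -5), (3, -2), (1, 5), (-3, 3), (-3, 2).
The point (-1, -4) lies strictly inside the polygon

Cast a horizontal ray to the right from the query point and count how many polygon edges it crosses (each edge strictly once or zero times, handled with the usual half-open convention). 
Parity of crossings → odd ⇒ inside.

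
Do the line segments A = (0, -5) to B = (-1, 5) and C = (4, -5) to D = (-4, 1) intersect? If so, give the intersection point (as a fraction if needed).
Yes; intersection at (-12/37, -65/37) (t = 12/37 on AB, s = 20/37 on CD)

Parametrize AB as A + t(B − A) = (0 + -1 t, -5 + 10 t) and CD as C + s(D − C) = (4 + -8 s, -5 + 6 s). Solve the linear system for (t, s). Determinant = -74 ≠ 0, so a unique intersection of the containing lines exists. Solution: t = 12/37, s = 20/37 — both in [0, 1], so the segments cross. Intersection point: (-12/37, -65/37).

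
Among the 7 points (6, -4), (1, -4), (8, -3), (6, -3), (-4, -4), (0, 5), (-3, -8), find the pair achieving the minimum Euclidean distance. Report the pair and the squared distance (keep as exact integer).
Pair = ((6, -4), (6, -3)); squared distance = 1

Compute all C(7, 2) = 21 pairwise squared distances (x_i − x_j)² + (y_i − y_j)². The minimum is 1, attained by the pair ((6, -4), (6, -3)).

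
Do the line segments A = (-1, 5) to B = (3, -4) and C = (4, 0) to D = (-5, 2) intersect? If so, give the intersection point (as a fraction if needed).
Yes; intersection at (67/73, 50/73) (t = 35/73 on AB, s = 25/73 on CD)

Parametrize AB as A + t(B − A) = (-1 + 4 t, 5 + -9 t) and CD as C + s(D − C) = (4 + -9 s, 0 + 2 s). Solve the linear system for (t, s). Determinant = 73 ≠ 0, so a unique intersection of the containing lines exists. Solution: t = 35/73, s = 25/73 — both in [0, 1], so the segments cross. Intersection point: (67/73, 50/73).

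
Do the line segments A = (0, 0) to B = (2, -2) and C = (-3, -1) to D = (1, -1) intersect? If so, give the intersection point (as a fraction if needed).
Yes; intersection at (1, -1) (t = 1/2 on AB, s = 1 on CD)

Parametrize AB as A + t(B − A) = (0 + 2 t, 0 + -2 t) and CD as C + s(D − C) = (-3 + 4 s, -1 + 0 s). Solve the linear system for (t, s). Determinant = -8 ≠ 0, so a unique intersection of the containing lines exists. Solution: t = 1/2, s = 1 — both in [0, 1], so the segments cross. Intersection point: (1, -1).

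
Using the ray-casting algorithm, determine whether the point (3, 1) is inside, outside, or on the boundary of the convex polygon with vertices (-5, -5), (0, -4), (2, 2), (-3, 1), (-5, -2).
The point (3, 1) lies strictly outside the polygon

Cast a horizontal ray to the right from the query point and count how many polygon edges it crosses (each edge strictly once or zero times, handled with the usual half-open convention). 
Parity of crossings → even ⇒ outside.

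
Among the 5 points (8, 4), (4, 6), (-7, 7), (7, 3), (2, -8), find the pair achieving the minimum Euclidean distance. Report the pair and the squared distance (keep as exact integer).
Pair = ((8, 4), (7, 3)); squared distance = 2

Compute all C(5, 2) = 10 pairwise squared distances (x_i − x_j)² + (y_i − y_j)². The minimum is 2, attained by the pair ((8, 4), (7, 3)).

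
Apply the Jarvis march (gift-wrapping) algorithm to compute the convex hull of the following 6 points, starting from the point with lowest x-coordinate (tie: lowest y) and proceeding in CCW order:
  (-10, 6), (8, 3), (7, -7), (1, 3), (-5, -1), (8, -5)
Hull (CCW) = [(-10, 6), (-5, -1), (7, -7), (8, -5), (8, 3)]

Jarvis march: at each step, from the current hull vertex p, select the next vertex q as the point such that every other point lies strictly to the left of (or on) the directed line p → q. (Equivalently: for every other point r, the cross product (q − p) × (r − p) ≥ 0.)
Starting point (lowest x, tie lowest y): (-10, 6). Wrap until returning to start. Resulting hull: (-10, 6), (-5, -1), (7, -7), (8, -5), (8, 3).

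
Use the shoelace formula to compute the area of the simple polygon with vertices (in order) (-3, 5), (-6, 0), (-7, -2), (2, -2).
Area = 32

Shoelace formula: Area = (1/2) |Σ_i (x_i · y_{i+1} − x_{i+1} · y_i)| (indices mod n). Compute each cross term:
  (-3)(0) − (-6)(5) = 30
  (-6)(-2) − (-7)(0) = 12
  (-7)(-2) − (2)(-2) = 18
  (2)(5) − (-3)(-2) = 4
Sum = 64, so (signed) Area = 64/2 = 32, |Area| = 32.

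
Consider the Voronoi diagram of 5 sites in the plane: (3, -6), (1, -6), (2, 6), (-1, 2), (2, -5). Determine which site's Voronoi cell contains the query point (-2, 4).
Nearest site = (-1, 2)

The Voronoi cell of site s contains exactly those query points closer to s than to any other site. Compute squared distances from q = (-2, 4) to each site:
  (-1 − -2)² + (2 − 4)² = 5
  (2 − -2)² + (6 − 4)² = 20
  (2 − -2)² + (-5 − 4)² = 97
  (1 − -2)² + (-6 − 4)² = 109
  (3 − -2)² + (-6 − 4)² = 125
Minimum is attained by (-1, 2), so q lies in its Voronoi cell.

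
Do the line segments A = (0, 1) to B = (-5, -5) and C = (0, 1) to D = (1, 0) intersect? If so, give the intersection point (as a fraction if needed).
Yes; intersection at (0, 1) (t = 0 on AB, s = 0 on CD)

Parametrize AB as A + t(B − A) = (0 + -5 t, 1 + -6 t) and CD as C + s(D − C) = (0 + 1 s, 1 + -1 s). Solve the linear system for (t, s). Determinant = -11 ≠ 0, so a unique intersection of the containing lines exists. Solution: t = 0, s = 0 — both in [0, 1], so the segments cross. Intersection point: (0, 1).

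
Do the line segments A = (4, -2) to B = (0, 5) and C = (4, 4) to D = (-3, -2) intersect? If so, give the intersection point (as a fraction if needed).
Yes; intersection at (124/73, 148/73) (t = 42/73 on AB, s = 24/73 on CD)

Parametrize AB as A + t(B − A) = (4 + -4 t, -2 + 7 t) and CD as C + s(D − C) = (4 + -7 s, 4 + -6 s). Solve the linear system for (t, s). Determinant = -73 ≠ 0, so a unique intersection of the containing lines exists. Solution: t = 42/73, s = 24/73 — both in [0, 1], so the segments cross. Intersection point: (124/73, 148/73).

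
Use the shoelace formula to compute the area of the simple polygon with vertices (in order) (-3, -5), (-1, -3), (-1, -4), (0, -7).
Area = 9/2

Shoelace formula: Area = (1/2) |Σ_i (x_i · y_{i+1} − x_{i+1} · y_i)| (indices mod n). Compute each cross term:
  (-3)(-3) − (-1)(-5) = 4
  (-1)(-4) − (-1)(-3) = 1
  (-1)(-7) − (0)(-4) = 7
  (0)(-5) − (-3)(-7) = -21
Sum = -9, so (signed) Area = -9/2 = -9/2, |Area| = 9/2.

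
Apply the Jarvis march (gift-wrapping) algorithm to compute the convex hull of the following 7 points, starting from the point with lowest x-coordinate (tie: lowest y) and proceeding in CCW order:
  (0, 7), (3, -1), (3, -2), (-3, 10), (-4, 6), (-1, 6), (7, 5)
Hull (CCW) = [(-4, 6), (3, -2), (7, 5), (-3, 10)]

Jarvis march: at each step, from the current hull vertex p, select the next vertex q as the point such that every other point lies strictly to the left of (or on) the directed line p → q. (Equivalently: for every other point r, the cross product (q − p) × (r − p) ≥ 0.)
Starting point (lowest x, tie lowest y): (-4, 6). Wrap until returning to start. Resulting hull: (-4, 6), (3, -2), (7, 5), (-3, 10).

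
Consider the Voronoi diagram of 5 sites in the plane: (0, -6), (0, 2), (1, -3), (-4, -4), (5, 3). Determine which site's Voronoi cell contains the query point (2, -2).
Nearest site = (1, -3)

The Voronoi cell of site s contains exactly those query points closer to s than to any other site. Compute squared distances from q = (2, -2) to each site:
  (1 − 2)² + (-3 − -2)² = 2
  (0 − 2)² + (-6 − -2)² = 20
  (0 − 2)² + (2 − -2)² = 20
  (5 − 2)² + (3 − -2)² = 34
  (-4 − 2)² + (-4 − -2)² = 40
Minimum is attained by (1, -3), so q lies in its Voronoi cell.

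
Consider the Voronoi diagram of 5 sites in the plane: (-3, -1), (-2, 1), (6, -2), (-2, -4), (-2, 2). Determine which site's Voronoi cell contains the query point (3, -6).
Nearest site = (6, -2)

The Voronoi cell of site s contains exactly those query points closer to s than to any other site. Compute squared distances from q = (3, -6) to each site:
  (6 − 3)² + (-2 − -6)² = 25
  (-2 − 3)² + (-4 − -6)² = 29
  (-3 − 3)² + (-1 − -6)² = 61
  (-2 − 3)² + (1 − -6)² = 74
  (-2 − 3)² + (2 − -6)² = 89
Minimum is attained by (6, -2), so q lies in its Voronoi cell.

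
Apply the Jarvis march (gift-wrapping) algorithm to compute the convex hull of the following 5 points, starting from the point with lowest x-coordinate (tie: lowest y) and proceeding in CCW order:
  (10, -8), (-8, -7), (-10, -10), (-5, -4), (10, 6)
Hull (CCW) = [(-10, -10), (10, -8), (10, 6), (-5, -4), (-8, -7)]

Jarvis march: at each step, from the current hull vertex p, select the next vertex q as the point such that every other point lies strictly to the left of (or on) the directed line p → q. (Equivalently: for every other point r, the cross product (q − p) × (r − p) ≥ 0.)
Starting point (lowest x, tie lowest y): (-10, -10). Wrap until returning to start. Resulting hull: (-10, -10), (10, -8), (10, 6), (-5, -4), (-8, -7).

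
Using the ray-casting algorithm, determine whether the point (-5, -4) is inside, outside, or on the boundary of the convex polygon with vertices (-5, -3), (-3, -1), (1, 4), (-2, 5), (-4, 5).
The point (-5, -4) lies strictly outside the polygon

Cast a horizontal ray to the right from the query point and count how many polygon edges it crosses (each edge strictly once or zero times, handled with the usual half-open convention). 
Parity of crossings → even ⇒ outside.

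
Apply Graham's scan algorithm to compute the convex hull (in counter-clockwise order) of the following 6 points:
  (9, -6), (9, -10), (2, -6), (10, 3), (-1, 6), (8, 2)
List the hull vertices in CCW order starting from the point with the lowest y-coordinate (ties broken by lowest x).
Hull (CCW) = [(9, -10), (10, 3), (-1, 6), (2, -6)]

Graham scan procedure:
  1. Find the pivot p₀ = point with lowest y (tie → lowest x): (9, -10).
  2. Sort the remaining points by polar angle around p₀.
  3. Walk through sorted points, maintaining a stack; pop the top while the last three entries make a non-left turn (cross product ≤ 0).
  4. Final stack is the convex hull in CCW order: (9, -10), (10, 3), (-1, 6), (2, -6).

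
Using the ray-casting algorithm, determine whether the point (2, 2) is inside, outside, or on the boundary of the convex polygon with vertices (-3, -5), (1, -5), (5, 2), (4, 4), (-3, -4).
The point (2, 2) lies strictly outside the polygon

Cast a horizontal ray to the right from the query point and count how many polygon edges it crosses (each edge strictly once or zero times, handled with the usual half-open convention). 
Parity of crossings → even ⇒ outside.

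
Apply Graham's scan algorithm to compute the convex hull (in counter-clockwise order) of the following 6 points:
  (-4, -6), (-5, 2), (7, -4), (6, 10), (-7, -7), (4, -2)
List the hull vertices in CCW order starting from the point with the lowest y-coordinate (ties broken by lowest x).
Hull (CCW) = [(-7, -7), (7, -4), (6, 10), (-5, 2)]

Graham scan procedure:
  1. Find the pivot p₀ = point with lowest y (tie → lowest x): (-7, -7).
  2. Sort the remaining points by polar angle around p₀.
  3. Walk through sorted points, maintaining a stack; pop the top while the last three entries make a non-left turn (cross product ≤ 0).
  4. Final stack is the convex hull in CCW order: (-7, -7), (7, -4), (6, 10), (-5, 2).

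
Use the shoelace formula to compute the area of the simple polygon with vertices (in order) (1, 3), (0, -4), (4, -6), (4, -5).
Area = 33/2

Shoelace formula: Area = (1/2) |Σ_i (x_i · y_{i+1} − x_{i+1} · y_i)| (indices mod n). Compute each cross term:
  (1)(-4) − (0)(3) = -4
  (0)(-6) − (4)(-4) = 16
  (4)(-5) − (4)(-6) = 4
  (4)(3) − (1)(-5) = 17
Sum = 33, so (signed) Area = 33/2 = 33/2, |Area| = 33/2.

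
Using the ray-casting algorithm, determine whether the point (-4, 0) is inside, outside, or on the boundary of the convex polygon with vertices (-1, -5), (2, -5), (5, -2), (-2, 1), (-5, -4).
The point (-4, 0) lies strictly outside the polygon

Cast a horizontal ray to the right from the query point and count how many polygon edges it crosses (each edge strictly once or zero times, handled with the usual half-open convention). 
Parity of crossings → even ⇒ outside.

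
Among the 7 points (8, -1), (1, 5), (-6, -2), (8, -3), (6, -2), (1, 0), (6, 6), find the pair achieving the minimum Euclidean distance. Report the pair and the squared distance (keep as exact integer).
Pair = ((8, -1), (8, -3)); squared distance = 4

Compute all C(7, 2) = 21 pairwise squared distances (x_i − x_j)² + (y_i − y_j)². The minimum is 4, attained by the pair ((8, -1), (8, -3)).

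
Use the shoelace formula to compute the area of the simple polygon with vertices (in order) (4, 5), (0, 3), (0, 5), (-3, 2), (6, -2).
Area = 59/2

Shoelace formula: Area = (1/2) |Σ_i (x_i · y_{i+1} − x_{i+1} · y_i)| (indices mod n). Compute each cross term:
  (4)(3) − (0)(5) = 12
  (0)(5) − (0)(3) = 0
  (0)(2) − (-3)(5) = 15
  (-3)(-2) − (6)(2) = -6
  (6)(5) − (4)(-2) = 38
Sum = 59, so (signed) Area = 59/2 = 59/2, |Area| = 59/2.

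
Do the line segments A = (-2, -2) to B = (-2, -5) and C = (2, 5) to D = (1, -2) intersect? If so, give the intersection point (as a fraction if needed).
No (intersection of containing lines falls outside at least one segment)

Parametrize and solve: t = 7, s = 4. At least one of these is outside [0, 1], so the segments do not intersect.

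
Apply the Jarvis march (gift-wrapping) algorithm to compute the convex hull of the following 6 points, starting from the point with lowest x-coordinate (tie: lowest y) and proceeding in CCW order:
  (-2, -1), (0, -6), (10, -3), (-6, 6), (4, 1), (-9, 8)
Hull (CCW) = [(-9, 8), (0, -6), (10, -3), (4, 1)]

Jarvis march: at each step, from the current hull vertex p, select the next vertex q as the point such that every other point lies strictly to the left of (or on) the directed line p → q. (Equivalently: for every other point r, the cross product (q − p) × (r − p) ≥ 0.)
Starting point (lowest x, tie lowest y): (-9, 8). Wrap until returning to start. Resulting hull: (-9, 8), (0, -6), (10, -3), (4, 1).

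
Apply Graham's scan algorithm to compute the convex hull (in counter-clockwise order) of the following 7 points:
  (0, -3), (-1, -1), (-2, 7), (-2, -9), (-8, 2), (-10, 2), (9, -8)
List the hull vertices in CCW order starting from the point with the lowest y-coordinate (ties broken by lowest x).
Hull (CCW) = [(-2, -9), (9, -8), (-2, 7), (-10, 2)]

Graham scan procedure:
  1. Find the pivot p₀ = point with lowest y (tie → lowest x): (-2, -9).
  2. Sort the remaining points by polar angle around p₀.
  3. Walk through sorted points, maintaining a stack; pop the top while the last three entries make a non-left turn (cross product ≤ 0).
  4. Final stack is the convex hull in CCW order: (-2, -9), (9, -8), (-2, 7), (-10, 2).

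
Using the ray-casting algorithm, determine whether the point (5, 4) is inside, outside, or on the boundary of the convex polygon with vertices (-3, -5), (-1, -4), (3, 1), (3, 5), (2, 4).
The point (5, 4) lies strictly outside the polygon

Cast a horizontal ray to the right from the query point and count how many polygon edges it crosses (each edge strictly once or zero times, handled with the usual half-open convention). 
Parity of crossings → even ⇒ outside.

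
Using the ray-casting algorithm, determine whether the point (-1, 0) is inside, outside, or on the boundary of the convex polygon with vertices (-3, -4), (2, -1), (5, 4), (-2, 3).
The point (-1, 0) lies strictly inside the polygon

Cast a horizontal ray to the right from the query point and count how many polygon edges it crosses (each edge strictly once or zero times, handled with the usual half-open convention). 
Parity of crossings → odd ⇒ inside.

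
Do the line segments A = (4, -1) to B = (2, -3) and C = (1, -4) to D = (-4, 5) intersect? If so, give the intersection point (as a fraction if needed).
No (intersection of containing lines falls outside at least one segment)

Parametrize and solve: t = 3/2, s = 0. At least one of these is outside [0, 1], so the segments do not intersect.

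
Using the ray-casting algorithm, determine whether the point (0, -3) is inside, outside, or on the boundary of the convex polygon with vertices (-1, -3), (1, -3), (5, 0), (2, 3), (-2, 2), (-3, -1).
The point (0, -3) lies on the polygon boundary

Boundary check: the query satisfies the collinearity and bounding-box conditions for some polygon edge, so it lies exactly on the boundary.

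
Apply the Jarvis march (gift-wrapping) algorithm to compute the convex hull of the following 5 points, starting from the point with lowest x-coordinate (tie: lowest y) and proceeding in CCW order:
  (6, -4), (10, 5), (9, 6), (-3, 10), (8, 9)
Hull (CCW) = [(-3, 10), (6, -4), (10, 5), (8, 9)]

Jarvis march: at each step, from the current hull vertex p, select the next vertex q as the point such that every other point lies strictly to the left of (or on) the directed line p → q. (Equivalently: for every other point r, the cross product (q − p) × (r − p) ≥ 0.)
Starting point (lowest x, tie lowest y): (-3, 10). Wrap until returning to start. Resulting hull: (-3, 10), (6, -4), (10, 5), (8, 9).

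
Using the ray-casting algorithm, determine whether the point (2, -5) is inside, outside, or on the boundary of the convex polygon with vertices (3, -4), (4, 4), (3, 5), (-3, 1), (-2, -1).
The point (2, -5) lies strictly outside the polygon

Cast a horizontal ray to the right from the query point and count how many polygon edges it crosses (each edge strictly once or zero times, handled with the usual half-open convention). 
Parity of crossings → even ⇒ outside.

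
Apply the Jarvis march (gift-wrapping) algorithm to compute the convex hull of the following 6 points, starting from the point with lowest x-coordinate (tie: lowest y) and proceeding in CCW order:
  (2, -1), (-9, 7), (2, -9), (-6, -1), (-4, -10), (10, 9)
Hull (CCW) = [(-9, 7), (-4, -10), (2, -9), (10, 9)]

Jarvis march: at each step, from the current hull vertex p, select the next vertex q as the point such that every other point lies strictly to the left of (or on) the directed line p → q. (Equivalently: for every other point r, the cross product (q − p) × (r − p) ≥ 0.)
Starting point (lowest x, tie lowest y): (-9, 7). Wrap until returning to start. Resulting hull: (-9, 7), (-4, -10), (2, -9), (10, 9).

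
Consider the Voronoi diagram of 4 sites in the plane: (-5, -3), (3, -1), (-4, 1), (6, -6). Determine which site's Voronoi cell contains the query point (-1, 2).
Nearest site = (-4, 1)

The Voronoi cell of site s contains exactly those query points closer to s than to any other site. Compute squared distances from q = (-1, 2) to each site:
  (-4 − -1)² + (1 − 2)² = 10
  (3 − -1)² + (-1 − 2)² = 25
  (-5 − -1)² + (-3 − 2)² = 41
  (6 − -1)² + (-6 − 2)² = 113
Minimum is attained by (-4, 1), so q lies in its Voronoi cell.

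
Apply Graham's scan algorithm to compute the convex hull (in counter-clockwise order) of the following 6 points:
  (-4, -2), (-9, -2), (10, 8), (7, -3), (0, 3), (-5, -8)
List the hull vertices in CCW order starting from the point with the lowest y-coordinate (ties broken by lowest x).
Hull (CCW) = [(-5, -8), (7, -3), (10, 8), (0, 3), (-9, -2)]

Graham scan procedure:
  1. Find the pivot p₀ = point with lowest y (tie → lowest x): (-5, -8).
  2. Sort the remaining points by polar angle around p₀.
  3. Walk through sorted points, maintaining a stack; pop the top while the last three entries make a non-left turn (cross product ≤ 0).
  4. Final stack is the convex hull in CCW order: (-5, -8), (7, -3), (10, 8), (0, 3), (-9, -2).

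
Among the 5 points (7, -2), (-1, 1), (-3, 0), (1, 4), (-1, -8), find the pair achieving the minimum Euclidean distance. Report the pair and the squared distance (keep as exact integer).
Pair = ((-1, 1), (-3, 0)); squared distance = 5

Compute all C(5, 2) = 10 pairwise squared distances (x_i − x_j)² + (y_i − y_j)². The minimum is 5, attained by the pair ((-1, 1), (-3, 0)).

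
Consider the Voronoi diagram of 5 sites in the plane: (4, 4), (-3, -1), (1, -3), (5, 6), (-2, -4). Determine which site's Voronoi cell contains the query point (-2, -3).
Nearest site = (-2, -4)

The Voronoi cell of site s contains exactly those query points closer to s than to any other site. Compute squared distances from q = (-2, -3) to each site:
  (-2 − -2)² + (-4 − -3)² = 1
  (-3 − -2)² + (-1 − -3)² = 5
  (1 − -2)² + (-3 − -3)² = 9
  (4 − -2)² + (4 − -3)² = 85
  (5 − -2)² + (6 − -3)² = 130
Minimum is attained by (-2, -4), so q lies in its Voronoi cell.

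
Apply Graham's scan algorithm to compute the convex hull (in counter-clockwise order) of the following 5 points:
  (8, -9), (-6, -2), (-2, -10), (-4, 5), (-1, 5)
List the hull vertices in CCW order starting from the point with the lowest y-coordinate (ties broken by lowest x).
Hull (CCW) = [(-2, -10), (8, -9), (-1, 5), (-4, 5), (-6, -2)]

Graham scan procedure:
  1. Find the pivot p₀ = point with lowest y (tie → lowest x): (-2, -10).
  2. Sort the remaining points by polar angle around p₀.
  3. Walk through sorted points, maintaining a stack; pop the top while the last three entries make a non-left turn (cross product ≤ 0).
  4. Final stack is the convex hull in CCW order: (-2, -10), (8, -9), (-1, 5), (-4, 5), (-6, -2).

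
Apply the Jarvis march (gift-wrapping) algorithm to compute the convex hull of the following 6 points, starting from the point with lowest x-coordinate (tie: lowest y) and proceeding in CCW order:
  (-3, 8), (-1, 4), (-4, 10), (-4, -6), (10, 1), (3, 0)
Hull (CCW) = [(-4, -6), (10, 1), (-4, 10)]

Jarvis march: at each step, from the current hull vertex p, select the next vertex q as the point such that every other point lies strictly to the left of (or on) the directed line p → q. (Equivalently: for every other point r, the cross product (q − p) × (r − p) ≥ 0.)
Starting point (lowest x, tie lowest y): (-4, -6). Wrap until returning to start. Resulting hull: (-4, -6), (10, 1), (-4, 10).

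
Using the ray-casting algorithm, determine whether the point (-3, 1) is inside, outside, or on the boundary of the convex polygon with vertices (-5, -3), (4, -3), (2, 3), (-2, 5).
The point (-3, 1) lies strictly inside the polygon

Cast a horizontal ray to the right from the query point and count how many polygon edges it crosses (each edge strictly once or zero times, handled with the usual half-open convention). 
Parity of crossings → odd ⇒ inside.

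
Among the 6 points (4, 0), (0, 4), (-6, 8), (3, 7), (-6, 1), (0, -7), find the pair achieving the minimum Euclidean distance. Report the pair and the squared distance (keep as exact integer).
Pair = ((0, 4), (3, 7)); squared distance = 18

Compute all C(6, 2) = 15 pairwise squared distances (x_i − x_j)² + (y_i − y_j)². The minimum is 18, attained by the pair ((0, 4), (3, 7)).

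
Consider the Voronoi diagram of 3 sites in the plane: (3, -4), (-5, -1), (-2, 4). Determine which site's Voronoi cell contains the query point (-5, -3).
Nearest site = (-5, -1)

The Voronoi cell of site s contains exactly those query points closer to s than to any other site. Compute squared distances from q = (-5, -3) to each site:
  (-5 − -5)² + (-1 − -3)² = 4
  (-2 − -5)² + (4 − -3)² = 58
  (3 − -5)² + (-4 − -3)² = 65
Minimum is attained by (-5, -1), so q lies in its Voronoi cell.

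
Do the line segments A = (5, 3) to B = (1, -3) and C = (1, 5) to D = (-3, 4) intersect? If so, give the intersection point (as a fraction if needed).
No (intersection of containing lines falls outside at least one segment)

Parametrize and solve: t = -3/5, s = -8/5. At least one of these is outside [0, 1], so the segments do not intersect.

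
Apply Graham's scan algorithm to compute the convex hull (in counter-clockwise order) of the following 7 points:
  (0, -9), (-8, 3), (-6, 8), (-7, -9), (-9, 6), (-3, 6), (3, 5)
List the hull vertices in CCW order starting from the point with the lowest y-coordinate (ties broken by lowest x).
Hull (CCW) = [(-7, -9), (0, -9), (3, 5), (-6, 8), (-9, 6)]

Graham scan procedure:
  1. Find the pivot p₀ = point with lowest y (tie → lowest x): (-7, -9).
  2. Sort the remaining points by polar angle around p₀.
  3. Walk through sorted points, maintaining a stack; pop the top while the last three entries make a non-left turn (cross product ≤ 0).
  4. Final stack is the convex hull in CCW order: (-7, -9), (0, -9), (3, 5), (-6, 8), (-9, 6).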